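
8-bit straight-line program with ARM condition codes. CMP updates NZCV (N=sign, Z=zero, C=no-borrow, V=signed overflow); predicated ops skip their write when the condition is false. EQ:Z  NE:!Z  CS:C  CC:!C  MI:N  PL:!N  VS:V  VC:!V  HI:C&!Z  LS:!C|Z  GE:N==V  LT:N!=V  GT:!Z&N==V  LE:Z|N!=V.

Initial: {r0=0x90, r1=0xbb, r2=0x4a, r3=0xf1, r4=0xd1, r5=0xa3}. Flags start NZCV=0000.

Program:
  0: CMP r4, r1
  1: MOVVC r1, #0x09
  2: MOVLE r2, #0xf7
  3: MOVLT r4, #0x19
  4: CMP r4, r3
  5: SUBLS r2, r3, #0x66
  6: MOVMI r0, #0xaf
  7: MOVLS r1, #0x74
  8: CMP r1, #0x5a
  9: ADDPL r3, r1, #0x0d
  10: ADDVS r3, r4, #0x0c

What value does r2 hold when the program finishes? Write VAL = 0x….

VAL = 0x8b

0: ✓ CMP  NZCV=0010
1: ✓ MOVVC  r1←0x09
2: · MOVLE
3: · MOVLT
4: ✓ CMP  NZCV=1000
5: ✓ SUBLS  r2←0x8b
6: ✓ MOVMI  r0←0xaf
7: ✓ MOVLS  r1←0x74
8: ✓ CMP  NZCV=0010
9: ✓ ADDPL  r3←0x81
10: · ADDVS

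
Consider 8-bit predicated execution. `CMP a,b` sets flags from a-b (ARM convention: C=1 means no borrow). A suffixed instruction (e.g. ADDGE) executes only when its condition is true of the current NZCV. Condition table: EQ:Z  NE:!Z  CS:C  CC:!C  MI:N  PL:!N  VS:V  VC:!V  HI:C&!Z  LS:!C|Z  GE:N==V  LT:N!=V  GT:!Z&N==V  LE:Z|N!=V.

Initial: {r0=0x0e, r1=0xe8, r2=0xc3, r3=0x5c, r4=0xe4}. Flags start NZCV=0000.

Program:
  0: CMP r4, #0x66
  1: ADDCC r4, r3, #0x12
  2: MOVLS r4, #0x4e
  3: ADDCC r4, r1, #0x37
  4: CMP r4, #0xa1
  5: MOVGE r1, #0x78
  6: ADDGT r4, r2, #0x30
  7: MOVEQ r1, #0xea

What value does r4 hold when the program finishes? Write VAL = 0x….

[0] flags=0011 → (cmp)
[1] flags=0011 CC?F → skip
[2] flags=0011 LS?F → skip
[3] flags=0011 CC?F → skip
[4] flags=0010 → (cmp)
[5] flags=0010 GE?T → r1=0x78
[6] flags=0010 GT?T → r4=0xf3
[7] flags=0010 EQ?F → skip

VAL = 0xf3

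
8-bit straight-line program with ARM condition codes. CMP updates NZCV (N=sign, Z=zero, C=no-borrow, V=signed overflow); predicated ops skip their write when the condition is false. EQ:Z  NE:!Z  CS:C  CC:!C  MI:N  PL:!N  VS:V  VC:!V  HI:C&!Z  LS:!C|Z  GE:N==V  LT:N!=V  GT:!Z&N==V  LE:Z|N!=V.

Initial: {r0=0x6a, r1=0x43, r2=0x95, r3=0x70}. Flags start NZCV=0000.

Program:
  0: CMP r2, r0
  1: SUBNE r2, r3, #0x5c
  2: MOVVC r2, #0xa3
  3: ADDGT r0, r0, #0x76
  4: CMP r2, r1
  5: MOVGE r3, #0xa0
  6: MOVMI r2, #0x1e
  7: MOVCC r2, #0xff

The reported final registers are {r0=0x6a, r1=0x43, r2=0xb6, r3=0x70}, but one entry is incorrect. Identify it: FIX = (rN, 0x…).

0: ✓ CMP  NZCV=0011
1: ✓ SUBNE  r2←0x14
2: · MOVVC
3: · ADDGT
4: ✓ CMP  NZCV=1000
5: · MOVGE
6: ✓ MOVMI  r2←0x1e
7: ✓ MOVCC  r2←0xff

FIX = (r2, 0xff)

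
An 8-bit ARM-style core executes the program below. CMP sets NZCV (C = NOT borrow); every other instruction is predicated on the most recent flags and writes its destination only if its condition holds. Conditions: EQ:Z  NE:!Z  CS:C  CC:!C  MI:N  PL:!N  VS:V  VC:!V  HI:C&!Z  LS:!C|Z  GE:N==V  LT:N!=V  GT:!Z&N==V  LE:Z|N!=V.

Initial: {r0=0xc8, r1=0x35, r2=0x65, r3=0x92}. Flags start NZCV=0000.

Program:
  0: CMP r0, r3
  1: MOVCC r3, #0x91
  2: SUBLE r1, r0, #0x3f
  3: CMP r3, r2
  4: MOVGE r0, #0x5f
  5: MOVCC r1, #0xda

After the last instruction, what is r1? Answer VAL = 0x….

[0] flags=0010 → (cmp)
[1] flags=0010 CC?F → skip
[2] flags=0010 LE?F → skip
[3] flags=0011 → (cmp)
[4] flags=0011 GE?F → skip
[5] flags=0011 CC?F → skip

VAL = 0x35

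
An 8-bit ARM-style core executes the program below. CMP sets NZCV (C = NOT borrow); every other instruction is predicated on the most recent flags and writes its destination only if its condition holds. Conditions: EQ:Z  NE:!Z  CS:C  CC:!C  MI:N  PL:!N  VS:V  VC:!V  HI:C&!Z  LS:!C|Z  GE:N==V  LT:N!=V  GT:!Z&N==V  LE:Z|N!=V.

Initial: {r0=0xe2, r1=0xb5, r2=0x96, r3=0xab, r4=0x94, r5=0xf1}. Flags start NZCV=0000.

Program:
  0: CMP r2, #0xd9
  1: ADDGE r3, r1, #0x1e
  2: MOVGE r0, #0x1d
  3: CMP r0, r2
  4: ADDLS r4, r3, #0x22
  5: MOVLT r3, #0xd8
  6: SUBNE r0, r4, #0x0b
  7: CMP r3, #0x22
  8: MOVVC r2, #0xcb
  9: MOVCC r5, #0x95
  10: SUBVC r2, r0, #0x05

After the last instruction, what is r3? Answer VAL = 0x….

0: ✓ CMP  NZCV=1000
1: · ADDGE
2: · MOVGE
3: ✓ CMP  NZCV=0010
4: · ADDLS
5: · MOVLT
6: ✓ SUBNE  r0←0x89
7: ✓ CMP  NZCV=1010
8: ✓ MOVVC  r2←0xcb
9: · MOVCC
10: ✓ SUBVC  r2←0x84

VAL = 0xab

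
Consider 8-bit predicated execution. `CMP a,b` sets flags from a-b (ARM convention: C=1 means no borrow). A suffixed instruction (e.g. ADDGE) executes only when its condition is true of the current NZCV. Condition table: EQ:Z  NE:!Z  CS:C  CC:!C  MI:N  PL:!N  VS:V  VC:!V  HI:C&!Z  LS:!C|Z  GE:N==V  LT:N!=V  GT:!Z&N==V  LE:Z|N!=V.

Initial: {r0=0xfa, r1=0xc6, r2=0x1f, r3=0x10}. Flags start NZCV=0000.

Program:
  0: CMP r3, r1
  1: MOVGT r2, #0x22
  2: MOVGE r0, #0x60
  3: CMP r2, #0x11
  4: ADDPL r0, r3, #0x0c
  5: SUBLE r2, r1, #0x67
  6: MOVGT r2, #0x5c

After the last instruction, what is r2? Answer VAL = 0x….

[0] flags=0000 → (cmp)
[1] flags=0000 GT?T → r2=0x22
[2] flags=0000 GE?T → r0=0x60
[3] flags=0010 → (cmp)
[4] flags=0010 PL?T → r0=0x1c
[5] flags=0010 LE?F → skip
[6] flags=0010 GT?T → r2=0x5c

VAL = 0x5c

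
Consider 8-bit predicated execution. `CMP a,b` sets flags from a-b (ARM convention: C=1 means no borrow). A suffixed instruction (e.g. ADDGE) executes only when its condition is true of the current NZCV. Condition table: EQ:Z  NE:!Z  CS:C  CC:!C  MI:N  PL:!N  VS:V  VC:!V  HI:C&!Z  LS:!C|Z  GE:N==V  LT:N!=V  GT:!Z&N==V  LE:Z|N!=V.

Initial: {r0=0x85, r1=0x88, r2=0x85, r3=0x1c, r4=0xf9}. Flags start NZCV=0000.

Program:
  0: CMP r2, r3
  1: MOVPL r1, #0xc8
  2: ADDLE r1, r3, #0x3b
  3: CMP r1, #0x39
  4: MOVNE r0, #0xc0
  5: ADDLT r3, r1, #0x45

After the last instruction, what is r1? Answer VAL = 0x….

0: ✓ CMP  NZCV=0011
1: ✓ MOVPL  r1←0xc8
2: ✓ ADDLE  r1←0x57
3: ✓ CMP  NZCV=0010
4: ✓ MOVNE  r0←0xc0
5: · ADDLT

VAL = 0x57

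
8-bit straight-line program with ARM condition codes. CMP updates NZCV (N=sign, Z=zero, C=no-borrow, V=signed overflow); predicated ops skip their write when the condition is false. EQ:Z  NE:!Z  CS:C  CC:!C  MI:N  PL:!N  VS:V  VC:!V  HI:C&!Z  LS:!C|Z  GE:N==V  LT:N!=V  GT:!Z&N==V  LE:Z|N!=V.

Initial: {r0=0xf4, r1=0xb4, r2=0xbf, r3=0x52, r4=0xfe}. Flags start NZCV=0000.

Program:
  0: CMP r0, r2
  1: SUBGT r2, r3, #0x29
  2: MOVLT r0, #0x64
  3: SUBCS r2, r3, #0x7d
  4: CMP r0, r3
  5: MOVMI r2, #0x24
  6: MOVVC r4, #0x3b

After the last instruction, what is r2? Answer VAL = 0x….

0: ✓ CMP  NZCV=0010
1: ✓ SUBGT  r2←0x29
2: · MOVLT
3: ✓ SUBCS  r2←0xd5
4: ✓ CMP  NZCV=1010
5: ✓ MOVMI  r2←0x24
6: ✓ MOVVC  r4←0x3b

VAL = 0x24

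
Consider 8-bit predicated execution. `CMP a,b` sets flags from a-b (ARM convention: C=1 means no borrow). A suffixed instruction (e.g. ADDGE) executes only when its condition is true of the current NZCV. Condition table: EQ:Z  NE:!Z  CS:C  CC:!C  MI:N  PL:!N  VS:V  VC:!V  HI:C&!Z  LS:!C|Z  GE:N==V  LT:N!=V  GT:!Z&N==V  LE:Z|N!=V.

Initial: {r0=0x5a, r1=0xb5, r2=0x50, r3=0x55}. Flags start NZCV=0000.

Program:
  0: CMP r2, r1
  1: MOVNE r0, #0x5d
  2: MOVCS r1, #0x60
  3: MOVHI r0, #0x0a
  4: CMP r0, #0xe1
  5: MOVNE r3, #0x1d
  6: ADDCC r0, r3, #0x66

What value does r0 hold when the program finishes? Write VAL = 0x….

VAL = 0x83

0: ✓ CMP  NZCV=1001
1: ✓ MOVNE  r0←0x5d
2: · MOVCS
3: · MOVHI
4: ✓ CMP  NZCV=0000
5: ✓ MOVNE  r3←0x1d
6: ✓ ADDCC  r0←0x83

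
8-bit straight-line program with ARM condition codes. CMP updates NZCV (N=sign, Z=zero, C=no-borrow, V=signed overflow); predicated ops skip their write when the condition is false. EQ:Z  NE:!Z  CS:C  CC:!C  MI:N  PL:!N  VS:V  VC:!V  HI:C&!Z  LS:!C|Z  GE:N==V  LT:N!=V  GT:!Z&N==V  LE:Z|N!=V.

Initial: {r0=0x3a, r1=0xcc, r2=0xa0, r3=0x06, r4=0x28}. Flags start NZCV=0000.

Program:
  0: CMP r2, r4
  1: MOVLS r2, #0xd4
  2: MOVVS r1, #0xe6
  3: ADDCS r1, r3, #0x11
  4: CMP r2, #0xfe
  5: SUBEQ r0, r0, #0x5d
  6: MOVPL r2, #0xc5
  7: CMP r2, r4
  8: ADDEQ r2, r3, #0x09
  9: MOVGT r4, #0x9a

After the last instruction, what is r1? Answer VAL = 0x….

VAL = 0x17

0: ✓ CMP  NZCV=0011
1: · MOVLS
2: ✓ MOVVS  r1←0xe6
3: ✓ ADDCS  r1←0x17
4: ✓ CMP  NZCV=1000
5: · SUBEQ
6: · MOVPL
7: ✓ CMP  NZCV=0011
8: · ADDEQ
9: · MOVGT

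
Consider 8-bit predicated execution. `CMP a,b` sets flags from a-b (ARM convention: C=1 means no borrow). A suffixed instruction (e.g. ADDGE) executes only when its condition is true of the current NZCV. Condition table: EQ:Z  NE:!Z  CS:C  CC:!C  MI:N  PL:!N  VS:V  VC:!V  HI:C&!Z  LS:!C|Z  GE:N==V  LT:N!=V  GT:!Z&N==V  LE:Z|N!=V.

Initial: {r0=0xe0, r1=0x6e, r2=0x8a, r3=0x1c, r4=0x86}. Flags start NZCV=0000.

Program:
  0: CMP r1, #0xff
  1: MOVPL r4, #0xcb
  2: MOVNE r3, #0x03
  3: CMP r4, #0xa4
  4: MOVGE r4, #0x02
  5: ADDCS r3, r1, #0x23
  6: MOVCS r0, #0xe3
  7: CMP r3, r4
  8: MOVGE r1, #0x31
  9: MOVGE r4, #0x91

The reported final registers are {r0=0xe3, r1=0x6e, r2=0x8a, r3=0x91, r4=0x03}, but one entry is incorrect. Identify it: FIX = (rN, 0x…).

0: ✓ CMP  NZCV=0000
1: ✓ MOVPL  r4←0xcb
2: ✓ MOVNE  r3←0x03
3: ✓ CMP  NZCV=0010
4: ✓ MOVGE  r4←0x02
5: ✓ ADDCS  r3←0x91
6: ✓ MOVCS  r0←0xe3
7: ✓ CMP  NZCV=1010
8: · MOVGE
9: · MOVGE

FIX = (r4, 0x02)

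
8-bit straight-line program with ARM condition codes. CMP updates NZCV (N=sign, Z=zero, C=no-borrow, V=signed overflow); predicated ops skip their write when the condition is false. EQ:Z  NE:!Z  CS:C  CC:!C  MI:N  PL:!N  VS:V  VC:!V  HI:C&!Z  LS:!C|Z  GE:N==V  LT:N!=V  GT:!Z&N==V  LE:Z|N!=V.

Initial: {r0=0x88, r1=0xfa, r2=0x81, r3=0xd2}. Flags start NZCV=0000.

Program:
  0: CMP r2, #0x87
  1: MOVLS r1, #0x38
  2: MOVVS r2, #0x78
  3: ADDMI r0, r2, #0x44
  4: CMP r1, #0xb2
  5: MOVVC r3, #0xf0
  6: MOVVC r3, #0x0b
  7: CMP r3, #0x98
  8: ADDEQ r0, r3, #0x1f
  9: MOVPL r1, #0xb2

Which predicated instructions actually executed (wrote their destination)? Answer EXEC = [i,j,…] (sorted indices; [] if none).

0: ✓ CMP  NZCV=1000
1: ✓ MOVLS  r1←0x38
2: · MOVVS
3: ✓ ADDMI  r0←0xc5
4: ✓ CMP  NZCV=1001
5: · MOVVC
6: · MOVVC
7: ✓ CMP  NZCV=0010
8: · ADDEQ
9: ✓ MOVPL  r1←0xb2

EXEC = [1,3,9]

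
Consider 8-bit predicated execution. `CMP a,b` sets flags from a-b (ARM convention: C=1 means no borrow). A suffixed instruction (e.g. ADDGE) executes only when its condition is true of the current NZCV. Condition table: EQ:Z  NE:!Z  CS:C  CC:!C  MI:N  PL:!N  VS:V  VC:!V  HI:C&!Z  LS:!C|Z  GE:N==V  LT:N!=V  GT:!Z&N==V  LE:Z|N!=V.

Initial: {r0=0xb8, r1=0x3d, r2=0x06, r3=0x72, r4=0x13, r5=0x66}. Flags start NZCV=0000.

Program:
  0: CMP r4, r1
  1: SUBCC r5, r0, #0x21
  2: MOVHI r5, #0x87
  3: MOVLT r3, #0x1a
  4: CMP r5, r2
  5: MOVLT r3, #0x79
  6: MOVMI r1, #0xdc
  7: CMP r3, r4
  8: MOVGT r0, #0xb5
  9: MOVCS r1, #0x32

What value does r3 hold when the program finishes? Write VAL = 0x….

VAL = 0x79

[0] flags=1000 → (cmp)
[1] flags=1000 CC?T → r5=0x97
[2] flags=1000 HI?F → skip
[3] flags=1000 LT?T → r3=0x1a
[4] flags=1010 → (cmp)
[5] flags=1010 LT?T → r3=0x79
[6] flags=1010 MI?T → r1=0xdc
[7] flags=0010 → (cmp)
[8] flags=0010 GT?T → r0=0xb5
[9] flags=0010 CS?T → r1=0x32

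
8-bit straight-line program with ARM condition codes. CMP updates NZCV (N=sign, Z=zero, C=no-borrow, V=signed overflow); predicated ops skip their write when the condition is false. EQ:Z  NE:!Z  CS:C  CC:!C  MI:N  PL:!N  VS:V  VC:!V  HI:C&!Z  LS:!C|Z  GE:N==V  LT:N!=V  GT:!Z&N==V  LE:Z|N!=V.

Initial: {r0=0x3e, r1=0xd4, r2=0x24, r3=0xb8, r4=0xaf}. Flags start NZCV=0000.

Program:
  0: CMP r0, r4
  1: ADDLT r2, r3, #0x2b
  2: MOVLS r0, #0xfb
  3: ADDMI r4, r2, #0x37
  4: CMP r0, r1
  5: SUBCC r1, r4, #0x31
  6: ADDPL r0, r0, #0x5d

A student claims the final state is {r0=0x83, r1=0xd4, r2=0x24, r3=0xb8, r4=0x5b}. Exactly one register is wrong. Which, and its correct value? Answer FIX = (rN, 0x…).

0: ✓ CMP  NZCV=1001
1: · ADDLT
2: ✓ MOVLS  r0←0xfb
3: ✓ ADDMI  r4←0x5b
4: ✓ CMP  NZCV=0010
5: · SUBCC
6: ✓ ADDPL  r0←0x58

FIX = (r0, 0x58)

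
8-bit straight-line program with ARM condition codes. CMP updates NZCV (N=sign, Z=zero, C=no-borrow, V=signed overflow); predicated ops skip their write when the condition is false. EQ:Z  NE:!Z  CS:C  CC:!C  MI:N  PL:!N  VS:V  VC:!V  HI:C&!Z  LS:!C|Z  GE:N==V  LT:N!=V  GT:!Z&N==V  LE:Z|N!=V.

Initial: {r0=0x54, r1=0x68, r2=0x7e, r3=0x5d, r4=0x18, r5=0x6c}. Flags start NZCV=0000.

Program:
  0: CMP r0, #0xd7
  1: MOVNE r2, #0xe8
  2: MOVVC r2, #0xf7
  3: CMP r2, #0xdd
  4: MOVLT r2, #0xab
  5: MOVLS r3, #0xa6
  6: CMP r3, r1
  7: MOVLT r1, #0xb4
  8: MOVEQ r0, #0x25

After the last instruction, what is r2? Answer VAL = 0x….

VAL = 0xf7

0: ✓ CMP  NZCV=0000
1: ✓ MOVNE  r2←0xe8
2: ✓ MOVVC  r2←0xf7
3: ✓ CMP  NZCV=0010
4: · MOVLT
5: · MOVLS
6: ✓ CMP  NZCV=1000
7: ✓ MOVLT  r1←0xb4
8: · MOVEQ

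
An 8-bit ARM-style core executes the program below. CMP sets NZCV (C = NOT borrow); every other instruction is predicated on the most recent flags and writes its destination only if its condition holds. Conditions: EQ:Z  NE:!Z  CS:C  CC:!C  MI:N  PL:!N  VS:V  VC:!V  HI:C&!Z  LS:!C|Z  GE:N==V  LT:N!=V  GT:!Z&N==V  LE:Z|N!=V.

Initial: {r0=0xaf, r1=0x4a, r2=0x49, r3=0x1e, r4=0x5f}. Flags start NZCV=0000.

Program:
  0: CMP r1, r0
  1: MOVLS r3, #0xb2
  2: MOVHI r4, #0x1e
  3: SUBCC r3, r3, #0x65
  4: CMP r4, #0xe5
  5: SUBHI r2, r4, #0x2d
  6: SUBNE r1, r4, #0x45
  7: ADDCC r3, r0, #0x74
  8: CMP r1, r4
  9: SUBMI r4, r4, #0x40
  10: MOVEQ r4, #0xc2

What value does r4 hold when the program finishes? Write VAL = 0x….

[0] flags=1001 → (cmp)
[1] flags=1001 LS?T → r3=0xb2
[2] flags=1001 HI?F → skip
[3] flags=1001 CC?T → r3=0x4d
[4] flags=0000 → (cmp)
[5] flags=0000 HI?F → skip
[6] flags=0000 NE?T → r1=0x1a
[7] flags=0000 CC?T → r3=0x23
[8] flags=1000 → (cmp)
[9] flags=1000 MI?T → r4=0x1f
[10] flags=1000 EQ?F → skip

VAL = 0x1f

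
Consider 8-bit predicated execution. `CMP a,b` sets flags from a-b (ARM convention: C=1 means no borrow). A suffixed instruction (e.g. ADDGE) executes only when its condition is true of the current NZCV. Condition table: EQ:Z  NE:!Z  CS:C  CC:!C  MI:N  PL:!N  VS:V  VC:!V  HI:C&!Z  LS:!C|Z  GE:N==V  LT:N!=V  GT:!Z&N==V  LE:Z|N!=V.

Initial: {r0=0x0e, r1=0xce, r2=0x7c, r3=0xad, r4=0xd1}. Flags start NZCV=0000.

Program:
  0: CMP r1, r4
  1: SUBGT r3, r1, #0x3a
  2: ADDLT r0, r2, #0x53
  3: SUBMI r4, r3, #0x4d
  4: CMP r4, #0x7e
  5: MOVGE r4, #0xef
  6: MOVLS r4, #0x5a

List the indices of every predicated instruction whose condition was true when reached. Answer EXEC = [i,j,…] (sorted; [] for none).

EXEC = [2,3,6]

0: ✓ CMP  NZCV=1000
1: · SUBGT
2: ✓ ADDLT  r0←0xcf
3: ✓ SUBMI  r4←0x60
4: ✓ CMP  NZCV=1000
5: · MOVGE
6: ✓ MOVLS  r4←0x5a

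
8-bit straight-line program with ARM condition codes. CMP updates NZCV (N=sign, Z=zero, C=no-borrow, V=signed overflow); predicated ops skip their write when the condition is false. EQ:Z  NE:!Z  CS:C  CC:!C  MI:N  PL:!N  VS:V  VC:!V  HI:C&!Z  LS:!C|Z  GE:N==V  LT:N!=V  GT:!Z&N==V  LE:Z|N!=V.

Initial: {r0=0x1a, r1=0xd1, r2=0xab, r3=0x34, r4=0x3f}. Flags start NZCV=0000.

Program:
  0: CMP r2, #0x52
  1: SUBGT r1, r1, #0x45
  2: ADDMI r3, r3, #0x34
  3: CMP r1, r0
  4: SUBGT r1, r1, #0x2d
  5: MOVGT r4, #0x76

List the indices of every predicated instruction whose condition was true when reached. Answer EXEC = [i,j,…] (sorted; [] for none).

[0] flags=0011 → (cmp)
[1] flags=0011 GT?F → skip
[2] flags=0011 MI?F → skip
[3] flags=1010 → (cmp)
[4] flags=1010 GT?F → skip
[5] flags=1010 GT?F → skip

EXEC = []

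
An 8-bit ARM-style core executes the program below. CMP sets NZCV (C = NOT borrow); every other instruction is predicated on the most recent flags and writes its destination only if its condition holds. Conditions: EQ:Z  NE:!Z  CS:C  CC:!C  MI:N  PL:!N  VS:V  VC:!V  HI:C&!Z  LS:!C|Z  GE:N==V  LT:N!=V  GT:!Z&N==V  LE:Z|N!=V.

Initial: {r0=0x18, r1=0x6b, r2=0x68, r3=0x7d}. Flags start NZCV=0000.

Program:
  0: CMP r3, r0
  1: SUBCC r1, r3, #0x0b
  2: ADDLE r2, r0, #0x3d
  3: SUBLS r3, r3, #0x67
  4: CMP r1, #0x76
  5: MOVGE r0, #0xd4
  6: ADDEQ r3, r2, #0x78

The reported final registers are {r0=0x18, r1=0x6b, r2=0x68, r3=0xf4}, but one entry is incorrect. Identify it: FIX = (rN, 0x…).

FIX = (r3, 0x7d)

[0] flags=0010 → (cmp)
[1] flags=0010 CC?F → skip
[2] flags=0010 LE?F → skip
[3] flags=0010 LS?F → skip
[4] flags=1000 → (cmp)
[5] flags=1000 GE?F → skip
[6] flags=1000 EQ?F → skip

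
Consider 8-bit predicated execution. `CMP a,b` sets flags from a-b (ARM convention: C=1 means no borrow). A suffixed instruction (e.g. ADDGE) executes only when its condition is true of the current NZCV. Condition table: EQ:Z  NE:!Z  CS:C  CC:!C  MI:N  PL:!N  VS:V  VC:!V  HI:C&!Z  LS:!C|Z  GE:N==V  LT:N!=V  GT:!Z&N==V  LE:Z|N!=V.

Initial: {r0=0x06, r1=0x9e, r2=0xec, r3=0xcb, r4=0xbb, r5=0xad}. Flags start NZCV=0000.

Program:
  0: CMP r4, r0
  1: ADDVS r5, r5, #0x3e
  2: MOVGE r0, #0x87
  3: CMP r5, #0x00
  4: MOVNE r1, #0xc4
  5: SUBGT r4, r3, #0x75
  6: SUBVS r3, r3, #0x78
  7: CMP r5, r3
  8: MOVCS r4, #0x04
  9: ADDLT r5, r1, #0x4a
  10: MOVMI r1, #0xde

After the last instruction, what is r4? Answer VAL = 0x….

[0] flags=1010 → (cmp)
[1] flags=1010 VS?F → skip
[2] flags=1010 GE?F → skip
[3] flags=1010 → (cmp)
[4] flags=1010 NE?T → r1=0xc4
[5] flags=1010 GT?F → skip
[6] flags=1010 VS?F → skip
[7] flags=1000 → (cmp)
[8] flags=1000 CS?F → skip
[9] flags=1000 LT?T → r5=0x0e
[10] flags=1000 MI?T → r1=0xde

VAL = 0xbb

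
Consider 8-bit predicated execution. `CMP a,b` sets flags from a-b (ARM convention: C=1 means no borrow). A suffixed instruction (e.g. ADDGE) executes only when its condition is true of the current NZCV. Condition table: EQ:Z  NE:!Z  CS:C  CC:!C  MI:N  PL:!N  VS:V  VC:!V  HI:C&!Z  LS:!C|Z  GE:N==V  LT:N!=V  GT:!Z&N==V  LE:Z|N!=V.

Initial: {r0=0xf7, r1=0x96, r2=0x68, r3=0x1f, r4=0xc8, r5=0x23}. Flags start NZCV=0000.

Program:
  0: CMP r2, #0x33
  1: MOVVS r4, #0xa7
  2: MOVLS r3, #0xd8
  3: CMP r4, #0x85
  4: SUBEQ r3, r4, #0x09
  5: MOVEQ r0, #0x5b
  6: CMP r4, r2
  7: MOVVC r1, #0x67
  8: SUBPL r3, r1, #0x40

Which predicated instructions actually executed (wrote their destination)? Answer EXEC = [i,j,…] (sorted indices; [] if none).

[0] flags=0010 → (cmp)
[1] flags=0010 VS?F → skip
[2] flags=0010 LS?F → skip
[3] flags=0010 → (cmp)
[4] flags=0010 EQ?F → skip
[5] flags=0010 EQ?F → skip
[6] flags=0011 → (cmp)
[7] flags=0011 VC?F → skip
[8] flags=0011 PL?T → r3=0x56

EXEC = [8]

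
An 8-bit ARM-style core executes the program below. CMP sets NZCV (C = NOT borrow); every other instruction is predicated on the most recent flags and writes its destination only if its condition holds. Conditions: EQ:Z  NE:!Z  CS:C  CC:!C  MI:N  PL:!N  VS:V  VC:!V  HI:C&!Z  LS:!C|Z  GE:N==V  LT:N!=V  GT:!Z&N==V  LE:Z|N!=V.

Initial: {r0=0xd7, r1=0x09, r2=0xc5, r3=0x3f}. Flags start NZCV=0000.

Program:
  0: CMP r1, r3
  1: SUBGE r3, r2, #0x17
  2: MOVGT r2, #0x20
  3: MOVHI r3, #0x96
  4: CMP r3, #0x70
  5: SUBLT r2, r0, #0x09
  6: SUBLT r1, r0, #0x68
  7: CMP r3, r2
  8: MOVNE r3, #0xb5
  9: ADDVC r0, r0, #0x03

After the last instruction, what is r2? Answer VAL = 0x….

[0] flags=1000 → (cmp)
[1] flags=1000 GE?F → skip
[2] flags=1000 GT?F → skip
[3] flags=1000 HI?F → skip
[4] flags=1000 → (cmp)
[5] flags=1000 LT?T → r2=0xce
[6] flags=1000 LT?T → r1=0x6f
[7] flags=0000 → (cmp)
[8] flags=0000 NE?T → r3=0xb5
[9] flags=0000 VC?T → r0=0xda

VAL = 0xce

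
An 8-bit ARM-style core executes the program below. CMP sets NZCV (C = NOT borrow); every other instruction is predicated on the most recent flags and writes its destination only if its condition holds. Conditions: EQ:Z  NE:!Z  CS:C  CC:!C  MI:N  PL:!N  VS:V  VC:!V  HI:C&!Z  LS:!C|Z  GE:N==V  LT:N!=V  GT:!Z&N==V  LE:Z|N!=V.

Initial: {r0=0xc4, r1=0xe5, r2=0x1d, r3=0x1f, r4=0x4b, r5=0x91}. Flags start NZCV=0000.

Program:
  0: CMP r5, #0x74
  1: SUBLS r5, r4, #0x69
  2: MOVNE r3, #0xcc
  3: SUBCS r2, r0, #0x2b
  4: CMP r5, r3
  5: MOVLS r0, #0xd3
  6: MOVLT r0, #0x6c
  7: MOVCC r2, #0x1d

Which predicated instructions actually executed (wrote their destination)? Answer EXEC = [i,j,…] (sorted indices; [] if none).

EXEC = [2,3,5,6,7]

[0] flags=0011 → (cmp)
[1] flags=0011 LS?F → skip
[2] flags=0011 NE?T → r3=0xcc
[3] flags=0011 CS?T → r2=0x99
[4] flags=1000 → (cmp)
[5] flags=1000 LS?T → r0=0xd3
[6] flags=1000 LT?T → r0=0x6c
[7] flags=1000 CC?T → r2=0x1d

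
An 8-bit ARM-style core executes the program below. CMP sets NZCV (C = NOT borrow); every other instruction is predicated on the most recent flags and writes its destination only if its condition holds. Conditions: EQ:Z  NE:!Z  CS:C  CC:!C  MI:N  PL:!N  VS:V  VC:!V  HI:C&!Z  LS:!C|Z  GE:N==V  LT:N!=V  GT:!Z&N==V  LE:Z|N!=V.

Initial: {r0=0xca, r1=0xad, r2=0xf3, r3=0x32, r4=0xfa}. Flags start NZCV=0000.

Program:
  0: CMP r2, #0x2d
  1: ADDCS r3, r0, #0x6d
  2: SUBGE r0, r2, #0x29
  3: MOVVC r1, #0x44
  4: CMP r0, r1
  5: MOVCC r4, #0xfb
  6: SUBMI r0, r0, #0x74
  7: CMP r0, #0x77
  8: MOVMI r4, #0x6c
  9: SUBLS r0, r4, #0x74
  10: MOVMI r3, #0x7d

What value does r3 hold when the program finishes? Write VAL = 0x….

VAL = 0x7d

[0] flags=1010 → (cmp)
[1] flags=1010 CS?T → r3=0x37
[2] flags=1010 GE?F → skip
[3] flags=1010 VC?T → r1=0x44
[4] flags=1010 → (cmp)
[5] flags=1010 CC?F → skip
[6] flags=1010 MI?T → r0=0x56
[7] flags=1000 → (cmp)
[8] flags=1000 MI?T → r4=0x6c
[9] flags=1000 LS?T → r0=0xf8
[10] flags=1000 MI?T → r3=0x7d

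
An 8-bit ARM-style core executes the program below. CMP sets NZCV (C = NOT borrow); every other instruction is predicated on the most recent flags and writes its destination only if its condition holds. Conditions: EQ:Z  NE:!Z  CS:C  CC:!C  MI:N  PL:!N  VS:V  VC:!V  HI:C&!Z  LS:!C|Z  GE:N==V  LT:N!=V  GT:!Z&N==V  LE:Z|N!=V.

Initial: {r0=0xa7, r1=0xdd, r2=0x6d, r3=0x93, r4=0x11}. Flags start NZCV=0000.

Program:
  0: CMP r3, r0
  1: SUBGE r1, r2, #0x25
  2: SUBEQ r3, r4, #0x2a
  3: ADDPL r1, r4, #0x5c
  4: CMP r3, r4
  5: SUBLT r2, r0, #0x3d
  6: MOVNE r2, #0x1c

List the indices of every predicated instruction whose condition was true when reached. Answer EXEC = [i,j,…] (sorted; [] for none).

0: ✓ CMP  NZCV=1000
1: · SUBGE
2: · SUBEQ
3: · ADDPL
4: ✓ CMP  NZCV=1010
5: ✓ SUBLT  r2←0x6a
6: ✓ MOVNE  r2←0x1c

EXEC = [5,6]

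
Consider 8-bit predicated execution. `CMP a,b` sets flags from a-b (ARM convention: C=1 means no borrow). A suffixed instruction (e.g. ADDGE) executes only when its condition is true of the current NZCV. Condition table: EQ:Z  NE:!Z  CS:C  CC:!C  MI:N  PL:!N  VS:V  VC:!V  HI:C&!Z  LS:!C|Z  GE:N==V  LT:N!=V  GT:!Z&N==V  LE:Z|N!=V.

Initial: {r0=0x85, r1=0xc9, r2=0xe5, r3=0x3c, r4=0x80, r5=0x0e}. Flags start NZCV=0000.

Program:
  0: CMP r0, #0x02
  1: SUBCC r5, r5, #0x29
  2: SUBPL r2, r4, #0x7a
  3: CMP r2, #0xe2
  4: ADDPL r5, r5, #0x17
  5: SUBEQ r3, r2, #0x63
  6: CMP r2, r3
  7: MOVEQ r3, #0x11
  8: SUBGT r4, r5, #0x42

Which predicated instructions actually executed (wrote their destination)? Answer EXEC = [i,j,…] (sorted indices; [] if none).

EXEC = [4]

0: ✓ CMP  NZCV=1010
1: · SUBCC
2: · SUBPL
3: ✓ CMP  NZCV=0010
4: ✓ ADDPL  r5←0x25
5: · SUBEQ
6: ✓ CMP  NZCV=1010
7: · MOVEQ
8: · SUBGT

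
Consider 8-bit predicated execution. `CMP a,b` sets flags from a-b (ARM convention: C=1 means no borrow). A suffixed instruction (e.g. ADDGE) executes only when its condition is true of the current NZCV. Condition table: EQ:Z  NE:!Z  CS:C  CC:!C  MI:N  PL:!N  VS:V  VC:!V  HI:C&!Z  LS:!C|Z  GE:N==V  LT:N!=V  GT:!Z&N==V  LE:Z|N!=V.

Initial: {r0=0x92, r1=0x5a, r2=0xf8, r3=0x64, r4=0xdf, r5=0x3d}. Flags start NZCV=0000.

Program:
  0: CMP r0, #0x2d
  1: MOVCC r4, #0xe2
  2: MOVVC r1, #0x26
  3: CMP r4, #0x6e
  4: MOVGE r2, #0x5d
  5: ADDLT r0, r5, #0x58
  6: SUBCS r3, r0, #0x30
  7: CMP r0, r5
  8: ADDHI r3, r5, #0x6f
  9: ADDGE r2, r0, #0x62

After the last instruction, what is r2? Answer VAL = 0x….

0: ✓ CMP  NZCV=0011
1: · MOVCC
2: · MOVVC
3: ✓ CMP  NZCV=0011
4: · MOVGE
5: ✓ ADDLT  r0←0x95
6: ✓ SUBCS  r3←0x65
7: ✓ CMP  NZCV=0011
8: ✓ ADDHI  r3←0xac
9: · ADDGE

VAL = 0xf8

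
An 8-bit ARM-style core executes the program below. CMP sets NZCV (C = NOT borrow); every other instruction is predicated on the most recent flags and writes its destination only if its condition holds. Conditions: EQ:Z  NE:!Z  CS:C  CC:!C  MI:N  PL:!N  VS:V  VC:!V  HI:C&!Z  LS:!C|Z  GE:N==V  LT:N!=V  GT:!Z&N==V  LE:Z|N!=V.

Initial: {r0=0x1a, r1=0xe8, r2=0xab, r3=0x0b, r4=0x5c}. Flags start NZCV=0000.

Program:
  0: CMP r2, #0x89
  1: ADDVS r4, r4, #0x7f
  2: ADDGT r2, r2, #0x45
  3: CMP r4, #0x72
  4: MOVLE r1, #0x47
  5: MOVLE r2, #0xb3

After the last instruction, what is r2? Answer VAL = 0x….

[0] flags=0010 → (cmp)
[1] flags=0010 VS?F → skip
[2] flags=0010 GT?T → r2=0xf0
[3] flags=1000 → (cmp)
[4] flags=1000 LE?T → r1=0x47
[5] flags=1000 LE?T → r2=0xb3

VAL = 0xb3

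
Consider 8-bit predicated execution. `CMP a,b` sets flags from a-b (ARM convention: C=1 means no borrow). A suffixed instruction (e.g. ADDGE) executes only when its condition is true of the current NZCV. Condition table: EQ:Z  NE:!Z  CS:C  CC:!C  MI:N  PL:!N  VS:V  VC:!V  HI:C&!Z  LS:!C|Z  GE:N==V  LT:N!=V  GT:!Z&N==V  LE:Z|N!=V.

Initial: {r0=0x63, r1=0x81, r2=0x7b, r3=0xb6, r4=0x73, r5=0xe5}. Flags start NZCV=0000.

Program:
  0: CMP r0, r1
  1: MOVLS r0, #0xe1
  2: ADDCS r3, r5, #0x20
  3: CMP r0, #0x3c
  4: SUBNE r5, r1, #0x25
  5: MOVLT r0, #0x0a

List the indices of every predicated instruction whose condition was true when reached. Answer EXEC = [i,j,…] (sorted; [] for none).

[0] flags=1001 → (cmp)
[1] flags=1001 LS?T → r0=0xe1
[2] flags=1001 CS?F → skip
[3] flags=1010 → (cmp)
[4] flags=1010 NE?T → r5=0x5c
[5] flags=1010 LT?T → r0=0x0a

EXEC = [1,4,5]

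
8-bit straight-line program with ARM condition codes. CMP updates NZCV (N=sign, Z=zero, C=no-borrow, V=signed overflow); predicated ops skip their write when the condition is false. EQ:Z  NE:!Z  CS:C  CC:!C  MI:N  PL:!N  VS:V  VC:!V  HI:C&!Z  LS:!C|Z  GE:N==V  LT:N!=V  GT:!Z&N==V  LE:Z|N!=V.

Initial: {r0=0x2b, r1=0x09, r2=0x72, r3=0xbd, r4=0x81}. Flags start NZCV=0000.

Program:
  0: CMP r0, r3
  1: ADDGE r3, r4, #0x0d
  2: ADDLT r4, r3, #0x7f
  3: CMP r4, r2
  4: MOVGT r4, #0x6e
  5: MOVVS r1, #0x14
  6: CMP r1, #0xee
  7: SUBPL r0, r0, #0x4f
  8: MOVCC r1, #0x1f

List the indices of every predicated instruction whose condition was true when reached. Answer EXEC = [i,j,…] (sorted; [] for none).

EXEC = [1,5,7,8]

0: ✓ CMP  NZCV=0000
1: ✓ ADDGE  r3←0x8e
2: · ADDLT
3: ✓ CMP  NZCV=0011
4: · MOVGT
5: ✓ MOVVS  r1←0x14
6: ✓ CMP  NZCV=0000
7: ✓ SUBPL  r0←0xdc
8: ✓ MOVCC  r1←0x1f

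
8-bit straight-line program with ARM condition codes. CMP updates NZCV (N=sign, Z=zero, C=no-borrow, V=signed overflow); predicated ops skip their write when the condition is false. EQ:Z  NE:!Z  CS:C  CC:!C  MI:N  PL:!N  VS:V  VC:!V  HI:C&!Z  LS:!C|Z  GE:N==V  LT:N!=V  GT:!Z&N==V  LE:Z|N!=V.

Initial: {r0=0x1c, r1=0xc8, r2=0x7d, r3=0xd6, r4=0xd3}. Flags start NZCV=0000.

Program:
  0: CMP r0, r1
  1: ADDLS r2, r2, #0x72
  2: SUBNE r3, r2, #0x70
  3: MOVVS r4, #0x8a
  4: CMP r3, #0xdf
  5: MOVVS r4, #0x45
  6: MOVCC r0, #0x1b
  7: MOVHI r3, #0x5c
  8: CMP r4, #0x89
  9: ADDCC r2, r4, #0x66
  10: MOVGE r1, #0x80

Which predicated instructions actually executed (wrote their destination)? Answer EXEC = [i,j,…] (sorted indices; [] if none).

0: ✓ CMP  NZCV=0000
1: ✓ ADDLS  r2←0xef
2: ✓ SUBNE  r3←0x7f
3: · MOVVS
4: ✓ CMP  NZCV=1001
5: ✓ MOVVS  r4←0x45
6: ✓ MOVCC  r0←0x1b
7: · MOVHI
8: ✓ CMP  NZCV=1001
9: ✓ ADDCC  r2←0xab
10: ✓ MOVGE  r1←0x80

EXEC = [1,2,5,6,9,10]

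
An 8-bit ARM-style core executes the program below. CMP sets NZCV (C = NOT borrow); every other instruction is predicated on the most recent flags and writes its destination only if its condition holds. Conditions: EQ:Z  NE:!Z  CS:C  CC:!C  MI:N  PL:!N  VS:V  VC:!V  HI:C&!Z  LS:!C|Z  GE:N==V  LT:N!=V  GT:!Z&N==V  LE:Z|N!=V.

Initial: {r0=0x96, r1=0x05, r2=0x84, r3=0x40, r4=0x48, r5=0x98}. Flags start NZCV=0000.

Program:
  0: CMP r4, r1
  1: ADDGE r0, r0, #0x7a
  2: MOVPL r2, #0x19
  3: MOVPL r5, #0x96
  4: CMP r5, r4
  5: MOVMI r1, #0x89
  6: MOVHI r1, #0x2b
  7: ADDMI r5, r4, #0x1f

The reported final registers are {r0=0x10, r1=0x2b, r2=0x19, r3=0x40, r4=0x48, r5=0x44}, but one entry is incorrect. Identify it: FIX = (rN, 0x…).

[0] flags=0010 → (cmp)
[1] flags=0010 GE?T → r0=0x10
[2] flags=0010 PL?T → r2=0x19
[3] flags=0010 PL?T → r5=0x96
[4] flags=0011 → (cmp)
[5] flags=0011 MI?F → skip
[6] flags=0011 HI?T → r1=0x2b
[7] flags=0011 MI?F → skip

FIX = (r5, 0x96)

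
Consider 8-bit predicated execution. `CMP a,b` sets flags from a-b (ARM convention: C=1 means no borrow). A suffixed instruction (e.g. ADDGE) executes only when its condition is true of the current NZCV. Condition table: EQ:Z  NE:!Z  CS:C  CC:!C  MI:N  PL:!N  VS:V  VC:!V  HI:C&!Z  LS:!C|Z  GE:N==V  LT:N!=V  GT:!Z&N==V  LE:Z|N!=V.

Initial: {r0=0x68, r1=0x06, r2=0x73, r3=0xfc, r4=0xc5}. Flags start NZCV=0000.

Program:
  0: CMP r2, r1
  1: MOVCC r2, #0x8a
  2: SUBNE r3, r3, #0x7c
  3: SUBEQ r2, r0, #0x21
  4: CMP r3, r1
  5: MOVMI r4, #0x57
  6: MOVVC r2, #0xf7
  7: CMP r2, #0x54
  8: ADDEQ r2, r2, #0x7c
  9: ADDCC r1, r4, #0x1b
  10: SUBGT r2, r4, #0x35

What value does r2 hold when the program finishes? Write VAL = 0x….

[0] flags=0010 → (cmp)
[1] flags=0010 CC?F → skip
[2] flags=0010 NE?T → r3=0x80
[3] flags=0010 EQ?F → skip
[4] flags=0011 → (cmp)
[5] flags=0011 MI?F → skip
[6] flags=0011 VC?F → skip
[7] flags=0010 → (cmp)
[8] flags=0010 EQ?F → skip
[9] flags=0010 CC?F → skip
[10] flags=0010 GT?T → r2=0x90

VAL = 0x90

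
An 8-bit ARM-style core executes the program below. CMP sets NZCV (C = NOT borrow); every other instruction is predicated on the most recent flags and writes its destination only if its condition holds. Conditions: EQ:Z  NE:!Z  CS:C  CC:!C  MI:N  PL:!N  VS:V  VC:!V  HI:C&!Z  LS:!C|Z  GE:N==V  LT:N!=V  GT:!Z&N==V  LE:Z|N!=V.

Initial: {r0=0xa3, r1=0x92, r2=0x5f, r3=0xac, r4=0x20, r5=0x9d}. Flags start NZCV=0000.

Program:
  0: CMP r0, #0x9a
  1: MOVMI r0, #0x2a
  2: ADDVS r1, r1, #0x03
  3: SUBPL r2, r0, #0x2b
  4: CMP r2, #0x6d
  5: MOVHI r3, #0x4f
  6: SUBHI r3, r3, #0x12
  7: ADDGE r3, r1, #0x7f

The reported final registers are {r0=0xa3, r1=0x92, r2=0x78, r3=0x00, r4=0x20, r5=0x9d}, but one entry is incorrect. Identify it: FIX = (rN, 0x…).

FIX = (r3, 0x11)

0: ✓ CMP  NZCV=0010
1: · MOVMI
2: · ADDVS
3: ✓ SUBPL  r2←0x78
4: ✓ CMP  NZCV=0010
5: ✓ MOVHI  r3←0x4f
6: ✓ SUBHI  r3←0x3d
7: ✓ ADDGE  r3←0x11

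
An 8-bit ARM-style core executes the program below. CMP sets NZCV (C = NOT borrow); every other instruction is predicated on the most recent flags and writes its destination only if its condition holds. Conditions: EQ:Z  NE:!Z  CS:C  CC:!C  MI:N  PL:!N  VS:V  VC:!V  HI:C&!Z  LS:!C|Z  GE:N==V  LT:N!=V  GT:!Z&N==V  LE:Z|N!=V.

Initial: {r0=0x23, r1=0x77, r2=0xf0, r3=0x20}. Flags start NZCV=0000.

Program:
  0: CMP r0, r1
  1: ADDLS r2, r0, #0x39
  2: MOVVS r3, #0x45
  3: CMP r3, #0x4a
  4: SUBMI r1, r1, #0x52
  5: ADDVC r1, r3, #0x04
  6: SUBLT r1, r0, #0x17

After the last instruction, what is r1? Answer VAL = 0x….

0: ✓ CMP  NZCV=1000
1: ✓ ADDLS  r2←0x5c
2: · MOVVS
3: ✓ CMP  NZCV=1000
4: ✓ SUBMI  r1←0x25
5: ✓ ADDVC  r1←0x24
6: ✓ SUBLT  r1←0x0c

VAL = 0x0c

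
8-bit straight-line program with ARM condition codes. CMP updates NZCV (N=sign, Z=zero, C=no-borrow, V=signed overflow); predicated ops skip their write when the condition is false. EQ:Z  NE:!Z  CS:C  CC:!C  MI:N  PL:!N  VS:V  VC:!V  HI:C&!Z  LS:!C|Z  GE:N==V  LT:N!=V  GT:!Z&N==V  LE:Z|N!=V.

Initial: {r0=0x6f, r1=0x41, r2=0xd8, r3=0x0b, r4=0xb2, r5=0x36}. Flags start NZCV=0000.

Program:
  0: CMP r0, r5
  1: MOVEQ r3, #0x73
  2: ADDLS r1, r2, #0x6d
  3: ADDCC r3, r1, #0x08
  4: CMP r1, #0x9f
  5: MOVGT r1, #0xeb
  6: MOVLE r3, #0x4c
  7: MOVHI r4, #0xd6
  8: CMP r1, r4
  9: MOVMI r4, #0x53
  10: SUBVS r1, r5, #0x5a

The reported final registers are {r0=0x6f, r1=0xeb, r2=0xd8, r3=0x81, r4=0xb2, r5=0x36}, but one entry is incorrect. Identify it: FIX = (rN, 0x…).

FIX = (r3, 0x0b)

[0] flags=0010 → (cmp)
[1] flags=0010 EQ?F → skip
[2] flags=0010 LS?F → skip
[3] flags=0010 CC?F → skip
[4] flags=1001 → (cmp)
[5] flags=1001 GT?T → r1=0xeb
[6] flags=1001 LE?F → skip
[7] flags=1001 HI?F → skip
[8] flags=0010 → (cmp)
[9] flags=0010 MI?F → skip
[10] flags=0010 VS?F → skip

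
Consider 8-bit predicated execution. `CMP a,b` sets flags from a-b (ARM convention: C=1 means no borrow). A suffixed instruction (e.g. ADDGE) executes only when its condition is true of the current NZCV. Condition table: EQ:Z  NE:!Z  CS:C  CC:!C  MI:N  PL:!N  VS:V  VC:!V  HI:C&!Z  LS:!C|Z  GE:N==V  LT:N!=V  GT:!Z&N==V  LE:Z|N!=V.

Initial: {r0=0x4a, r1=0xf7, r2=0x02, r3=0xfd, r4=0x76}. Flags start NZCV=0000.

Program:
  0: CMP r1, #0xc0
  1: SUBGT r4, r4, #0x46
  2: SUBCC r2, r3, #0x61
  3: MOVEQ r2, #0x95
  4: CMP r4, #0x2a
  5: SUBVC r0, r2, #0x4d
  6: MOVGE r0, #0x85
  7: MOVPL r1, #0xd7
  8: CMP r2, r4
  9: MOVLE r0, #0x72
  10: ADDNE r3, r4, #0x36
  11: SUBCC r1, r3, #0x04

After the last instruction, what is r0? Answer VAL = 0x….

VAL = 0x72

0: ✓ CMP  NZCV=0010
1: ✓ SUBGT  r4←0x30
2: · SUBCC
3: · MOVEQ
4: ✓ CMP  NZCV=0010
5: ✓ SUBVC  r0←0xb5
6: ✓ MOVGE  r0←0x85
7: ✓ MOVPL  r1←0xd7
8: ✓ CMP  NZCV=1000
9: ✓ MOVLE  r0←0x72
10: ✓ ADDNE  r3←0x66
11: ✓ SUBCC  r1←0x62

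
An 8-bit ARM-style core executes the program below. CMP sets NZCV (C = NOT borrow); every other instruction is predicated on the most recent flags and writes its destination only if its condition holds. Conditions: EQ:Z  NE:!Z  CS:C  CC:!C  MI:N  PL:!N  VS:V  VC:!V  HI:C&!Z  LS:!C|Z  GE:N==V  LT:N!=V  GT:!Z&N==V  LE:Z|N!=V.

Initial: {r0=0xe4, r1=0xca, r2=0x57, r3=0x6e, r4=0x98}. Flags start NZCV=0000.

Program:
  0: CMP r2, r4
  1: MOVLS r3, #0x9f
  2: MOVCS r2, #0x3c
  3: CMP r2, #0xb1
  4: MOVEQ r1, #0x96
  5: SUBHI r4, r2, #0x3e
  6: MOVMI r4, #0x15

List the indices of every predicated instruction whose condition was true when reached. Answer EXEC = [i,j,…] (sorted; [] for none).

EXEC = [1,6]

0: ✓ CMP  NZCV=1001
1: ✓ MOVLS  r3←0x9f
2: · MOVCS
3: ✓ CMP  NZCV=1001
4: · MOVEQ
5: · SUBHI
6: ✓ MOVMI  r4←0x15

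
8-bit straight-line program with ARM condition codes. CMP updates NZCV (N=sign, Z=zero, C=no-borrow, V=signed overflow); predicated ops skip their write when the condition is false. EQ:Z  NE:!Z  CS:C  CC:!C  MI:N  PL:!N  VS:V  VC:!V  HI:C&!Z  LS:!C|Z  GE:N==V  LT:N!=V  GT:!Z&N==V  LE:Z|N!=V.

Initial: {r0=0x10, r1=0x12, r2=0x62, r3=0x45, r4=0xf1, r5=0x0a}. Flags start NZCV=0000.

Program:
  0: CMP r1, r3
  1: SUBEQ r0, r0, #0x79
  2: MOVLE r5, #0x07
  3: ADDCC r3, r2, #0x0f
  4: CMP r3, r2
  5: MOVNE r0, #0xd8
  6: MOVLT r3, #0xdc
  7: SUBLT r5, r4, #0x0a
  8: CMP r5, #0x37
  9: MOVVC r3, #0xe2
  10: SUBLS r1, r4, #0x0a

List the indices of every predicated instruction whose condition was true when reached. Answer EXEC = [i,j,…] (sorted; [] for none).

[0] flags=1000 → (cmp)
[1] flags=1000 EQ?F → skip
[2] flags=1000 LE?T → r5=0x07
[3] flags=1000 CC?T → r3=0x71
[4] flags=0010 → (cmp)
[5] flags=0010 NE?T → r0=0xd8
[6] flags=0010 LT?F → skip
[7] flags=0010 LT?F → skip
[8] flags=1000 → (cmp)
[9] flags=1000 VC?T → r3=0xe2
[10] flags=1000 LS?T → r1=0xe7

EXEC = [2,3,5,9,10]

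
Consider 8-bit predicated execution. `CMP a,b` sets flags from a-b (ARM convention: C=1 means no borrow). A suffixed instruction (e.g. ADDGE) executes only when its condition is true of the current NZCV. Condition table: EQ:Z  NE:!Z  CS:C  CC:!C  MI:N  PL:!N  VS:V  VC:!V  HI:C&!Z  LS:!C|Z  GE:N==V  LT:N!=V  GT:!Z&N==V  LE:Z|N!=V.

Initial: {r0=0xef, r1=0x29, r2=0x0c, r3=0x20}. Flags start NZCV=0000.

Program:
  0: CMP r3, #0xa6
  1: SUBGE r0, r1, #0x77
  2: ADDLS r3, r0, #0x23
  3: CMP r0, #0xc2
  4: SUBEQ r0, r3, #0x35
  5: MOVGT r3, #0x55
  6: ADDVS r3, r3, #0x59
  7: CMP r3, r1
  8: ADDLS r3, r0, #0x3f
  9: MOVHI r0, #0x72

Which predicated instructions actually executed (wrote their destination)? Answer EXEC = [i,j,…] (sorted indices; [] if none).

EXEC = [1,2,9]

0: ✓ CMP  NZCV=0000
1: ✓ SUBGE  r0←0xb2
2: ✓ ADDLS  r3←0xd5
3: ✓ CMP  NZCV=1000
4: · SUBEQ
5: · MOVGT
6: · ADDVS
7: ✓ CMP  NZCV=1010
8: · ADDLS
9: ✓ MOVHI  r0←0x72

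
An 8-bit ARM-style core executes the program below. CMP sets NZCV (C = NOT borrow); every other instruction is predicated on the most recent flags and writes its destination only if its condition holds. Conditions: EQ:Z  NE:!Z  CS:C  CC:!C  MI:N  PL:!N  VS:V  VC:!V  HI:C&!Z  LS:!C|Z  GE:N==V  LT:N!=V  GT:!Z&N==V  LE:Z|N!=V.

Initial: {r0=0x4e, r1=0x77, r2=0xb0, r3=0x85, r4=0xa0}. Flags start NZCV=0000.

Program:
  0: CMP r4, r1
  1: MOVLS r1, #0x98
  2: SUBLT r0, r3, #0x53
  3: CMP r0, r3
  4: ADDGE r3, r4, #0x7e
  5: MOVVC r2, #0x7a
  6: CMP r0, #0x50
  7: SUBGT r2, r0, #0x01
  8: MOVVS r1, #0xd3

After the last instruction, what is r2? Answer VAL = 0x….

0: ✓ CMP  NZCV=0011
1: · MOVLS
2: ✓ SUBLT  r0←0x32
3: ✓ CMP  NZCV=1001
4: ✓ ADDGE  r3←0x1e
5: · MOVVC
6: ✓ CMP  NZCV=1000
7: · SUBGT
8: · MOVVS

VAL = 0xb0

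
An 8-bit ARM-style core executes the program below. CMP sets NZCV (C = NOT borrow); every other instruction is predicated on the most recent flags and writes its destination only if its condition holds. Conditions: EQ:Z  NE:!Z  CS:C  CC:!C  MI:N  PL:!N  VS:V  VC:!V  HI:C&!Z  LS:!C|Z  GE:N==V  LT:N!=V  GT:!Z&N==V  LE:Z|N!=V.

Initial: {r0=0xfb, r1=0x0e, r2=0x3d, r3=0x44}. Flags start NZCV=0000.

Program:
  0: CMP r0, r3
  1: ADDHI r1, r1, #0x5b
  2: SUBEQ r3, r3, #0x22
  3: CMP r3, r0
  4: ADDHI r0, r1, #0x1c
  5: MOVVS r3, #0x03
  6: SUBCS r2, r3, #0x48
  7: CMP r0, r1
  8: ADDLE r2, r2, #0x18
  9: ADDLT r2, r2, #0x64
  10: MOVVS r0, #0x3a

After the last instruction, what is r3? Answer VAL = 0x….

VAL = 0x44

[0] flags=1010 → (cmp)
[1] flags=1010 HI?T → r1=0x69
[2] flags=1010 EQ?F → skip
[3] flags=0000 → (cmp)
[4] flags=0000 HI?F → skip
[5] flags=0000 VS?F → skip
[6] flags=0000 CS?F → skip
[7] flags=1010 → (cmp)
[8] flags=1010 LE?T → r2=0x55
[9] flags=1010 LT?T → r2=0xb9
[10] flags=1010 VS?F → skip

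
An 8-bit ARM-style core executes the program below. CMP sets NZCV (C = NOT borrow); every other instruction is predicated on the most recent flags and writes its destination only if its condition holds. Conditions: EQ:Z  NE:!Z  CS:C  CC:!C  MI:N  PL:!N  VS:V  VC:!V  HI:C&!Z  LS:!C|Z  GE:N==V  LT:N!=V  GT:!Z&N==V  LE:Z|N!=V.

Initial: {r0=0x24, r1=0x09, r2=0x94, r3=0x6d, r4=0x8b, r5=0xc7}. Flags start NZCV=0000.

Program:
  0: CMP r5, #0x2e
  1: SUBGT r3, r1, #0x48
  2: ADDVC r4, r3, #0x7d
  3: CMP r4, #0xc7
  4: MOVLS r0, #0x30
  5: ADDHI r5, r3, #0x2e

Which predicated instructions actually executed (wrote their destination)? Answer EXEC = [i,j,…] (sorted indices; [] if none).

[0] flags=1010 → (cmp)
[1] flags=1010 GT?F → skip
[2] flags=1010 VC?T → r4=0xea
[3] flags=0010 → (cmp)
[4] flags=0010 LS?F → skip
[5] flags=0010 HI?T → r5=0x9b

EXEC = [2,5]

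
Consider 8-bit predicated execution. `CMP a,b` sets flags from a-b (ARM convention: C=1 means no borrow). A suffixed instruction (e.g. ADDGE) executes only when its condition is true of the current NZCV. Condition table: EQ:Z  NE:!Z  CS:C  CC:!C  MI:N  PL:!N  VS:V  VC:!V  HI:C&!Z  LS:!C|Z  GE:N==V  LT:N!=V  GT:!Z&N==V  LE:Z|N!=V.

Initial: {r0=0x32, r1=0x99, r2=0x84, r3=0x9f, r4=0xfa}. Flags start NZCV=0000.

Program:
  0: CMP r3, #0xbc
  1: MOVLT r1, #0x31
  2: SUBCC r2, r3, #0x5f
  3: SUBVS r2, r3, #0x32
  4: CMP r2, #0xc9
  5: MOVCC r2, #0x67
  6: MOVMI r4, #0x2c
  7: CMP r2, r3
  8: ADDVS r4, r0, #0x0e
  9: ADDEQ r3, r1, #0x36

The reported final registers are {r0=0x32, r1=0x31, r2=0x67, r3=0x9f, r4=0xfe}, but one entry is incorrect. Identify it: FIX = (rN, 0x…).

[0] flags=1000 → (cmp)
[1] flags=1000 LT?T → r1=0x31
[2] flags=1000 CC?T → r2=0x40
[3] flags=1000 VS?F → skip
[4] flags=0000 → (cmp)
[5] flags=0000 CC?T → r2=0x67
[6] flags=0000 MI?F → skip
[7] flags=1001 → (cmp)
[8] flags=1001 VS?T → r4=0x40
[9] flags=1001 EQ?F → skip

FIX = (r4, 0x40)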